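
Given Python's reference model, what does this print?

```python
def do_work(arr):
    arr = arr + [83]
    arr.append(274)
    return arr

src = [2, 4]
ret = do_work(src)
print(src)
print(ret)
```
[2, 4]
[2, 4, 83, 274]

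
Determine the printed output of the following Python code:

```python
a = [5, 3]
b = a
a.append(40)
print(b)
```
[5, 3, 40]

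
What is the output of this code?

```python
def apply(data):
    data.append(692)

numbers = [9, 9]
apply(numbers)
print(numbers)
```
[9, 9, 692]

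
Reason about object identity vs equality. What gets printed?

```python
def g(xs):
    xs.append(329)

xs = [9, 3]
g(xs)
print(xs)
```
[9, 3, 329]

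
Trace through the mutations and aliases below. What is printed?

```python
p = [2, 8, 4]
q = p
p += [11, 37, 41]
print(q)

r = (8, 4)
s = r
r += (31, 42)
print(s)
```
[2, 8, 4, 11, 37, 41]
(8, 4)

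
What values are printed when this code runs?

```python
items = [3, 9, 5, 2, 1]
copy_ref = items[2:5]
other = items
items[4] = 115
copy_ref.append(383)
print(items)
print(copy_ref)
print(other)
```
[3, 9, 5, 2, 115]
[5, 2, 1, 383]
[3, 9, 5, 2, 115]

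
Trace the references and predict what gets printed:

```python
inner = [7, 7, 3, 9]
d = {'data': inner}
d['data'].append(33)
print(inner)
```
[7, 7, 3, 9, 33]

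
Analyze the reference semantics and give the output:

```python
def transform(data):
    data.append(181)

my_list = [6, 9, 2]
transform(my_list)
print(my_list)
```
[6, 9, 2, 181]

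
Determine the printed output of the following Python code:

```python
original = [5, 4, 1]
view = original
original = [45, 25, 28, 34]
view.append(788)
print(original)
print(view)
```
[45, 25, 28, 34]
[5, 4, 1, 788]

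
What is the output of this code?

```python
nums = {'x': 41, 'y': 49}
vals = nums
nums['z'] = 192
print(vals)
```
{'x': 41, 'y': 49, 'z': 192}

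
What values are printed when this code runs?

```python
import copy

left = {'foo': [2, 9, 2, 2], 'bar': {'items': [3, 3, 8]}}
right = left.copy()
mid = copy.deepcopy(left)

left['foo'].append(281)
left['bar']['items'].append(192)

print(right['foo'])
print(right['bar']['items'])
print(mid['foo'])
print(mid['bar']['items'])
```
[2, 9, 2, 2, 281]
[3, 3, 8, 192]
[2, 9, 2, 2]
[3, 3, 8]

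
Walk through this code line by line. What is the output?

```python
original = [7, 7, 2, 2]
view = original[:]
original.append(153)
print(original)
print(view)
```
[7, 7, 2, 2, 153]
[7, 7, 2, 2]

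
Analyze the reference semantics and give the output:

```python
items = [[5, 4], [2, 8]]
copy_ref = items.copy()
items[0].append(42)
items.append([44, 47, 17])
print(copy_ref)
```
[[5, 4, 42], [2, 8]]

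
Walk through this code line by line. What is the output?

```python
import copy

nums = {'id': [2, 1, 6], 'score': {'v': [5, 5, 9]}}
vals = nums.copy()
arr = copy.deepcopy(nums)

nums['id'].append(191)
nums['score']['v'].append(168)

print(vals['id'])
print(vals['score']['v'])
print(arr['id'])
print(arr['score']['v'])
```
[2, 1, 6, 191]
[5, 5, 9, 168]
[2, 1, 6]
[5, 5, 9]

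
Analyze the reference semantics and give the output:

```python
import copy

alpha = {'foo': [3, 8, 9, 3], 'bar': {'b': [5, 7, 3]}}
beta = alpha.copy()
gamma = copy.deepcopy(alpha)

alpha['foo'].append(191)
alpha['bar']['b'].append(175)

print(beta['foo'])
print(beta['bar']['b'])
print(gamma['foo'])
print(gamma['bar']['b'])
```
[3, 8, 9, 3, 191]
[5, 7, 3, 175]
[3, 8, 9, 3]
[5, 7, 3]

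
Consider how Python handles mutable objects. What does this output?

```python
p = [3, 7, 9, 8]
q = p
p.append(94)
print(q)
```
[3, 7, 9, 8, 94]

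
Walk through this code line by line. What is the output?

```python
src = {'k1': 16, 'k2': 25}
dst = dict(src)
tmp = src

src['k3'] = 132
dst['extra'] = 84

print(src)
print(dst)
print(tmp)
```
{'k1': 16, 'k2': 25, 'k3': 132}
{'k1': 16, 'k2': 25, 'extra': 84}
{'k1': 16, 'k2': 25, 'k3': 132}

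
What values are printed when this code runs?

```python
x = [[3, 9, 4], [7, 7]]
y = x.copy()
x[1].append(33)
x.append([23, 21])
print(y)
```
[[3, 9, 4], [7, 7, 33]]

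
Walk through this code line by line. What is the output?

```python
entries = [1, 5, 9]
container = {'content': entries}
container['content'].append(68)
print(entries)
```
[1, 5, 9, 68]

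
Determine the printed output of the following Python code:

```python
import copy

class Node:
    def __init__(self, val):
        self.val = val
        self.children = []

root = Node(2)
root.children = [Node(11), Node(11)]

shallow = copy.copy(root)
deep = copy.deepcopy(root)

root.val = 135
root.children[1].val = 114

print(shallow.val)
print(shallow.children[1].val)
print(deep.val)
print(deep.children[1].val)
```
2
114
2
11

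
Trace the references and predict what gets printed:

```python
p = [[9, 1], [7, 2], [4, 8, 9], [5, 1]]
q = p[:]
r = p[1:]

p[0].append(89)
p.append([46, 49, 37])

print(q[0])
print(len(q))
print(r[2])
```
[9, 1, 89]
4
[5, 1]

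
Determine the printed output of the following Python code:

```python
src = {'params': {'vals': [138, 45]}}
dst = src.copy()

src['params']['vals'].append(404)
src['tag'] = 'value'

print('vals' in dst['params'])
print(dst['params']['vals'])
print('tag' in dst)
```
True
[138, 45, 404]
False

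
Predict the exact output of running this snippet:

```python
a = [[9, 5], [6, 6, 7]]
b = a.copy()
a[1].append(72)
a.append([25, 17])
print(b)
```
[[9, 5], [6, 6, 7, 72]]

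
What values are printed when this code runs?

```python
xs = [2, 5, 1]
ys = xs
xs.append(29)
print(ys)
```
[2, 5, 1, 29]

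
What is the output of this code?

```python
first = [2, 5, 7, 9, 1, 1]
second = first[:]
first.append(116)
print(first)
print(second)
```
[2, 5, 7, 9, 1, 1, 116]
[2, 5, 7, 9, 1, 1]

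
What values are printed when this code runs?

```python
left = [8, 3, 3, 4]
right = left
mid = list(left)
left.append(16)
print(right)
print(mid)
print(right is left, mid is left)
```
[8, 3, 3, 4, 16]
[8, 3, 3, 4]
True False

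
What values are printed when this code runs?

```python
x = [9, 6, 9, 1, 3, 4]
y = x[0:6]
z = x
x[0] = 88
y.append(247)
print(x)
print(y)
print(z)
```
[88, 6, 9, 1, 3, 4]
[9, 6, 9, 1, 3, 4, 247]
[88, 6, 9, 1, 3, 4]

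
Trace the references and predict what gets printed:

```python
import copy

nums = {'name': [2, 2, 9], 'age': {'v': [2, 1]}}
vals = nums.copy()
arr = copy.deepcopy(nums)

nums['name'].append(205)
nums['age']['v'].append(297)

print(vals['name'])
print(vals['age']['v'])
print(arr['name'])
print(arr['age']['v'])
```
[2, 2, 9, 205]
[2, 1, 297]
[2, 2, 9]
[2, 1]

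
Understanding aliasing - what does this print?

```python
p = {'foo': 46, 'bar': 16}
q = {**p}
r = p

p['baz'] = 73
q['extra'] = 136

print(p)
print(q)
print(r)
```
{'foo': 46, 'bar': 16, 'baz': 73}
{'foo': 46, 'bar': 16, 'extra': 136}
{'foo': 46, 'bar': 16, 'baz': 73}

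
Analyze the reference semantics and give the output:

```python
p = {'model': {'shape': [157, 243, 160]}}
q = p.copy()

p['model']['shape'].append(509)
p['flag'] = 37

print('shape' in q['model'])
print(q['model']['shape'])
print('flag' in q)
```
True
[157, 243, 160, 509]
False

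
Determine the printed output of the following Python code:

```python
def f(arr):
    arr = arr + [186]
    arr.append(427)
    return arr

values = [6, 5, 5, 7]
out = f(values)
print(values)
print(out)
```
[6, 5, 5, 7]
[6, 5, 5, 7, 186, 427]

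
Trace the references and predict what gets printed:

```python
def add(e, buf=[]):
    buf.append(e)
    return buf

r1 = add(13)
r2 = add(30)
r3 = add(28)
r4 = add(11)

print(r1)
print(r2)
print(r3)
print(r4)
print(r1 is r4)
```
[13, 30, 28, 11]
[13, 30, 28, 11]
[13, 30, 28, 11]
[13, 30, 28, 11]
True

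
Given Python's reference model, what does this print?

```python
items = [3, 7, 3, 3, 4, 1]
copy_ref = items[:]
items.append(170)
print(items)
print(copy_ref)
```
[3, 7, 3, 3, 4, 1, 170]
[3, 7, 3, 3, 4, 1]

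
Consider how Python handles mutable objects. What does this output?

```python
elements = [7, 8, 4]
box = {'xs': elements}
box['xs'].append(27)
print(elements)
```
[7, 8, 4, 27]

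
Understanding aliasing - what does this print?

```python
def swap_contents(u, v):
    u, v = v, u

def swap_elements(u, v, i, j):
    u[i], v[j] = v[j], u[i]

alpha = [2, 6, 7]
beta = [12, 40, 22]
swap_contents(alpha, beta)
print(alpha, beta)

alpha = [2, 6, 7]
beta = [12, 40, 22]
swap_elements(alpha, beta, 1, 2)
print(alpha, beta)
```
[2, 6, 7] [12, 40, 22]
[2, 22, 7] [12, 40, 6]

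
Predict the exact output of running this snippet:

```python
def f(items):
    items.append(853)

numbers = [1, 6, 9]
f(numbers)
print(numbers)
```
[1, 6, 9, 853]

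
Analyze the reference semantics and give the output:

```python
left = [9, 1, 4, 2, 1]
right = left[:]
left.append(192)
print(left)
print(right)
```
[9, 1, 4, 2, 1, 192]
[9, 1, 4, 2, 1]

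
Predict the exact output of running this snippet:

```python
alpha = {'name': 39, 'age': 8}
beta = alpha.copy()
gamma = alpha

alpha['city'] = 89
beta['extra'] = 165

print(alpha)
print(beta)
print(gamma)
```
{'name': 39, 'age': 8, 'city': 89}
{'name': 39, 'age': 8, 'extra': 165}
{'name': 39, 'age': 8, 'city': 89}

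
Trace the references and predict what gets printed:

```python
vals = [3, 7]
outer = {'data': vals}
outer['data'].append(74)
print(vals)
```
[3, 7, 74]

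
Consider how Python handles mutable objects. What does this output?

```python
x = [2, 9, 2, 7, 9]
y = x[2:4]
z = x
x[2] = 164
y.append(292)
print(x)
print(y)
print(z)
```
[2, 9, 164, 7, 9]
[2, 7, 292]
[2, 9, 164, 7, 9]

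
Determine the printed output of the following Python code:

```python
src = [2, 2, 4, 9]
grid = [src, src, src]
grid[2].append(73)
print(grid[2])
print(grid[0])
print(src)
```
[2, 2, 4, 9, 73]
[2, 2, 4, 9, 73]
[2, 2, 4, 9, 73]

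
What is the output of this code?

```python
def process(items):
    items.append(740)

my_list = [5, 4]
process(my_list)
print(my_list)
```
[5, 4, 740]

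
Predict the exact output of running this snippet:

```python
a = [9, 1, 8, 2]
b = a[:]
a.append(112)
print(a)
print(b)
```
[9, 1, 8, 2, 112]
[9, 1, 8, 2]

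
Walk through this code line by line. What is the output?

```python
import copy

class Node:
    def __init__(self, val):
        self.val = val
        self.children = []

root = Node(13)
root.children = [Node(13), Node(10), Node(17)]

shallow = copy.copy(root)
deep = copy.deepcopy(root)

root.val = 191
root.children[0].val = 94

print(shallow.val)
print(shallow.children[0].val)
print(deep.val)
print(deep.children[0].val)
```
13
94
13
13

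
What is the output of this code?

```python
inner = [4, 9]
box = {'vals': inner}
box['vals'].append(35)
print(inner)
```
[4, 9, 35]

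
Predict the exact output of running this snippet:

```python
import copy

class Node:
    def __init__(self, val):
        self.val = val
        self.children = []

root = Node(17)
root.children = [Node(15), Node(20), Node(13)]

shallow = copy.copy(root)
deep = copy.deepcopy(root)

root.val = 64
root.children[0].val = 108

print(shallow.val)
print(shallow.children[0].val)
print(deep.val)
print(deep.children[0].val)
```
17
108
17
15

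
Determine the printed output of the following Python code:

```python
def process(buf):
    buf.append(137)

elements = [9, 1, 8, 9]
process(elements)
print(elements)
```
[9, 1, 8, 9, 137]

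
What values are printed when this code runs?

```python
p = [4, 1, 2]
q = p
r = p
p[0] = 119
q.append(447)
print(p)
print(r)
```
[119, 1, 2, 447]
[119, 1, 2, 447]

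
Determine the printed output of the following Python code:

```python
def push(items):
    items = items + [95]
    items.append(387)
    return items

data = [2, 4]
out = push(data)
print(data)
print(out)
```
[2, 4]
[2, 4, 95, 387]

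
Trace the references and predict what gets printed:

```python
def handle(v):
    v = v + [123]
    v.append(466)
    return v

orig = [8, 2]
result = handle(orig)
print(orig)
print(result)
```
[8, 2]
[8, 2, 123, 466]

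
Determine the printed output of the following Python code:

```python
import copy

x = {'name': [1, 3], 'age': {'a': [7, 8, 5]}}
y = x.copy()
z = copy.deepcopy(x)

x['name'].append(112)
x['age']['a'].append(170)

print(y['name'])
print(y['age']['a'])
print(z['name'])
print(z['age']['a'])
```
[1, 3, 112]
[7, 8, 5, 170]
[1, 3]
[7, 8, 5]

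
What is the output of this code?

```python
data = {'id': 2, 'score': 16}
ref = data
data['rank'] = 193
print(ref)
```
{'id': 2, 'score': 16, 'rank': 193}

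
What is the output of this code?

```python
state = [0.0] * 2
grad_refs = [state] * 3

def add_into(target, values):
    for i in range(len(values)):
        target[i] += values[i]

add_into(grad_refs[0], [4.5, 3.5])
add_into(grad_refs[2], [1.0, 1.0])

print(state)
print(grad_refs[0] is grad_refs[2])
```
[5.5, 4.5]
True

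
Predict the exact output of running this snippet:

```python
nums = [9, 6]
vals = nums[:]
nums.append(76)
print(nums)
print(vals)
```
[9, 6, 76]
[9, 6]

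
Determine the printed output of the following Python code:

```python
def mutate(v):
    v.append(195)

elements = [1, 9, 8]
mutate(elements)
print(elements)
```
[1, 9, 8, 195]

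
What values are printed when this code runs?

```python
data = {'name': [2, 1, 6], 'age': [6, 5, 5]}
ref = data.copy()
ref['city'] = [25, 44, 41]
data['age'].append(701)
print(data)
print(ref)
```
{'name': [2, 1, 6], 'age': [6, 5, 5, 701]}
{'name': [2, 1, 6], 'age': [6, 5, 5, 701], 'city': [25, 44, 41]}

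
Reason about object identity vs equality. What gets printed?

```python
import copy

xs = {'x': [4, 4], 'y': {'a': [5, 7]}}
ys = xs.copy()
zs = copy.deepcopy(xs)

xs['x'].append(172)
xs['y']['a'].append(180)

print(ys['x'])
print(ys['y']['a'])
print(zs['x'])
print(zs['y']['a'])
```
[4, 4, 172]
[5, 7, 180]
[4, 4]
[5, 7]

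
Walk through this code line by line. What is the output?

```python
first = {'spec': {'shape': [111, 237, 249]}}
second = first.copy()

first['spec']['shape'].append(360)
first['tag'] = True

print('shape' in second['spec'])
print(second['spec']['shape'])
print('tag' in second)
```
True
[111, 237, 249, 360]
False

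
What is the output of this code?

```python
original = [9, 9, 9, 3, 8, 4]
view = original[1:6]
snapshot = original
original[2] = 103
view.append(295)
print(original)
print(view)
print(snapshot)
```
[9, 9, 103, 3, 8, 4]
[9, 9, 3, 8, 4, 295]
[9, 9, 103, 3, 8, 4]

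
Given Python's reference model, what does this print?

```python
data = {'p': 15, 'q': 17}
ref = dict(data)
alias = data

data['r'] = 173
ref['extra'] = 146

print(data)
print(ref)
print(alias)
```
{'p': 15, 'q': 17, 'r': 173}
{'p': 15, 'q': 17, 'extra': 146}
{'p': 15, 'q': 17, 'r': 173}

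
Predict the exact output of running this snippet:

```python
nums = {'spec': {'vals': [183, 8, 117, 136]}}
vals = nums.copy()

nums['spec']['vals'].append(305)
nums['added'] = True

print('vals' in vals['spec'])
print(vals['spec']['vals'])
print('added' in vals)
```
True
[183, 8, 117, 136, 305]
False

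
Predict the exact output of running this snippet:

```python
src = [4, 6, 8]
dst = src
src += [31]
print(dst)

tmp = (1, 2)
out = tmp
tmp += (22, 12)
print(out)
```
[4, 6, 8, 31]
(1, 2)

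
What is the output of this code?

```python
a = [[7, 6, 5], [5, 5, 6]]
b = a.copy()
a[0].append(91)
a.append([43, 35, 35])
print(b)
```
[[7, 6, 5, 91], [5, 5, 6]]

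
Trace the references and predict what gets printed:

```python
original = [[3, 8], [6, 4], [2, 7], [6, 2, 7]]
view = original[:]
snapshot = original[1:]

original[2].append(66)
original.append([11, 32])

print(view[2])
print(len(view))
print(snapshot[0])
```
[2, 7, 66]
4
[6, 4]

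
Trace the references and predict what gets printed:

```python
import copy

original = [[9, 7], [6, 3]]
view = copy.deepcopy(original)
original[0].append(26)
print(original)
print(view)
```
[[9, 7, 26], [6, 3]]
[[9, 7], [6, 3]]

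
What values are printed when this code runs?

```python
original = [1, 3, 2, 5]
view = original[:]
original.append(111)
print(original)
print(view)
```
[1, 3, 2, 5, 111]
[1, 3, 2, 5]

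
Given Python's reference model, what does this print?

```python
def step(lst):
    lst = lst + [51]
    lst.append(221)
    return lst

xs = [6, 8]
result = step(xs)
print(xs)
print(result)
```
[6, 8]
[6, 8, 51, 221]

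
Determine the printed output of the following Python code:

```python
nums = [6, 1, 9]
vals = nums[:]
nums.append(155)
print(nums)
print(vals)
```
[6, 1, 9, 155]
[6, 1, 9]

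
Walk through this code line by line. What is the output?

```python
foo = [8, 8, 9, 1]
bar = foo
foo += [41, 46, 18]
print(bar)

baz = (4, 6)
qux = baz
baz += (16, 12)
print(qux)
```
[8, 8, 9, 1, 41, 46, 18]
(4, 6)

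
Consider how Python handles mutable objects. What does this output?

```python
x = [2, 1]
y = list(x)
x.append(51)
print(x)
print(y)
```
[2, 1, 51]
[2, 1]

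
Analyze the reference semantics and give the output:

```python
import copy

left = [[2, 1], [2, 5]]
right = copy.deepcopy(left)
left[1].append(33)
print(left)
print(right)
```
[[2, 1], [2, 5, 33]]
[[2, 1], [2, 5]]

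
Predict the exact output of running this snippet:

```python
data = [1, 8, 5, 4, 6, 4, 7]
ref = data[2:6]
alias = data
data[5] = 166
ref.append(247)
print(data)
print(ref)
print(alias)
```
[1, 8, 5, 4, 6, 166, 7]
[5, 4, 6, 4, 247]
[1, 8, 5, 4, 6, 166, 7]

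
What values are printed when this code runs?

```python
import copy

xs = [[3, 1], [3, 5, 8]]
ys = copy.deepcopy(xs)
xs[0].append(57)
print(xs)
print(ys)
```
[[3, 1, 57], [3, 5, 8]]
[[3, 1], [3, 5, 8]]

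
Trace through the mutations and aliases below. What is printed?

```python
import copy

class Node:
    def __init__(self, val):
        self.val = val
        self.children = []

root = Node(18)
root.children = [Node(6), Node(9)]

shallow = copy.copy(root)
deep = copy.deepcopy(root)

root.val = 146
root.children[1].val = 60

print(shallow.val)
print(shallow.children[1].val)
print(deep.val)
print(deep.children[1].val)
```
18
60
18
9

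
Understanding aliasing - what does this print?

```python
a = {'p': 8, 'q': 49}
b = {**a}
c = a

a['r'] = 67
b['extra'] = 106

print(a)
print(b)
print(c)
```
{'p': 8, 'q': 49, 'r': 67}
{'p': 8, 'q': 49, 'extra': 106}
{'p': 8, 'q': 49, 'r': 67}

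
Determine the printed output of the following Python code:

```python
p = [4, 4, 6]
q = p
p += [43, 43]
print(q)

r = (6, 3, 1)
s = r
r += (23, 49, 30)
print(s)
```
[4, 4, 6, 43, 43]
(6, 3, 1)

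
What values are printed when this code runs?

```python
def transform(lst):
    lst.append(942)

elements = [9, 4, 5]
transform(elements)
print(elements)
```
[9, 4, 5, 942]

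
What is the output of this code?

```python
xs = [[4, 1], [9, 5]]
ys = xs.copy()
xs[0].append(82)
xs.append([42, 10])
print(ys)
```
[[4, 1, 82], [9, 5]]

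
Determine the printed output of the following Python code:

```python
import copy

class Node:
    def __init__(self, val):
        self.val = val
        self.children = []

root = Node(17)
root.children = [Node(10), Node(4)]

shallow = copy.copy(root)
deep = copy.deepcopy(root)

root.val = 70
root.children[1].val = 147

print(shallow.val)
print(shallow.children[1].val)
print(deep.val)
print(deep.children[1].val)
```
17
147
17
4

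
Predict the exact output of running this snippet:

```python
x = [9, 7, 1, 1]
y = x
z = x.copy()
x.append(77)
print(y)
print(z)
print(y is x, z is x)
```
[9, 7, 1, 1, 77]
[9, 7, 1, 1]
True False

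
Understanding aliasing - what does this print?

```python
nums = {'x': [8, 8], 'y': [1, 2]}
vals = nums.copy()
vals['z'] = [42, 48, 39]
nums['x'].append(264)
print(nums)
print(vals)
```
{'x': [8, 8, 264], 'y': [1, 2]}
{'x': [8, 8, 264], 'y': [1, 2], 'z': [42, 48, 39]}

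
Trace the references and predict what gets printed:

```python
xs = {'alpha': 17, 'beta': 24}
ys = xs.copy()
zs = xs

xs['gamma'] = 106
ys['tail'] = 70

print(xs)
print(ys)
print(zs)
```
{'alpha': 17, 'beta': 24, 'gamma': 106}
{'alpha': 17, 'beta': 24, 'tail': 70}
{'alpha': 17, 'beta': 24, 'gamma': 106}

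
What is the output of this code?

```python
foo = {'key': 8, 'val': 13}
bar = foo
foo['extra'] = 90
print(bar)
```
{'key': 8, 'val': 13, 'extra': 90}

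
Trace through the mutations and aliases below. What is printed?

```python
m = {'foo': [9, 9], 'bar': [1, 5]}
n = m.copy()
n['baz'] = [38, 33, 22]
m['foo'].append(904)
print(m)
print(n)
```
{'foo': [9, 9, 904], 'bar': [1, 5]}
{'foo': [9, 9, 904], 'bar': [1, 5], 'baz': [38, 33, 22]}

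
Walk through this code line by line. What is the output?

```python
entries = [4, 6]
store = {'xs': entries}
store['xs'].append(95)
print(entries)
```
[4, 6, 95]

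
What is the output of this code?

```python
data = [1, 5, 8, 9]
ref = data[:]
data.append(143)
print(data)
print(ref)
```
[1, 5, 8, 9, 143]
[1, 5, 8, 9]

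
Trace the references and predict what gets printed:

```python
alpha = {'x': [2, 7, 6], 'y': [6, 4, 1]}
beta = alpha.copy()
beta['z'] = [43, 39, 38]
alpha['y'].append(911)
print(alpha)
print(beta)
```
{'x': [2, 7, 6], 'y': [6, 4, 1, 911]}
{'x': [2, 7, 6], 'y': [6, 4, 1, 911], 'z': [43, 39, 38]}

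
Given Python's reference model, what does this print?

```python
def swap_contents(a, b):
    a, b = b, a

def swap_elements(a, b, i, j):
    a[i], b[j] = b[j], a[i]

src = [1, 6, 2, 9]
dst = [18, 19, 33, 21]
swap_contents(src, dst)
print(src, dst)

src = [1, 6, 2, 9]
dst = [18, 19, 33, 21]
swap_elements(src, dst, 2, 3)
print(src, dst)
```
[1, 6, 2, 9] [18, 19, 33, 21]
[1, 6, 21, 9] [18, 19, 33, 2]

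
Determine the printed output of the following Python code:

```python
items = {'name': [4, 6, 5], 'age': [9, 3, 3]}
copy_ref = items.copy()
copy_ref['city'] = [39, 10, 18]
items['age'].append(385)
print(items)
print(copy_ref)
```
{'name': [4, 6, 5], 'age': [9, 3, 3, 385]}
{'name': [4, 6, 5], 'age': [9, 3, 3, 385], 'city': [39, 10, 18]}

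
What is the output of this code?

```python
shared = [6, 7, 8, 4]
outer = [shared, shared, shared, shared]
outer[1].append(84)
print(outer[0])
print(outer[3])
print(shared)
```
[6, 7, 8, 4, 84]
[6, 7, 8, 4, 84]
[6, 7, 8, 4, 84]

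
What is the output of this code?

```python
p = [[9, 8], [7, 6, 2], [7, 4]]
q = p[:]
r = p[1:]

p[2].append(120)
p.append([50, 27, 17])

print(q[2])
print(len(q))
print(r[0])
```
[7, 4, 120]
3
[7, 6, 2]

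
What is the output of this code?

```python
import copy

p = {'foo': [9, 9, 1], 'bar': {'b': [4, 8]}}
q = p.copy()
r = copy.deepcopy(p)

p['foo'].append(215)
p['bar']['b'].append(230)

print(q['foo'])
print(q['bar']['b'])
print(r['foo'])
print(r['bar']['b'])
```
[9, 9, 1, 215]
[4, 8, 230]
[9, 9, 1]
[4, 8]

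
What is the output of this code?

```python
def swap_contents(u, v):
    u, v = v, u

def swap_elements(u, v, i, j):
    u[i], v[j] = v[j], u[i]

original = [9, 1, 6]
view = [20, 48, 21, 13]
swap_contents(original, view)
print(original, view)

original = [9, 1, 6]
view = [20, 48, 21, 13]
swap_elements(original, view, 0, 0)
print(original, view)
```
[9, 1, 6] [20, 48, 21, 13]
[20, 1, 6] [9, 48, 21, 13]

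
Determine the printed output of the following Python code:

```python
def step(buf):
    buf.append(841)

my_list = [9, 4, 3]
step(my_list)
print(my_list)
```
[9, 4, 3, 841]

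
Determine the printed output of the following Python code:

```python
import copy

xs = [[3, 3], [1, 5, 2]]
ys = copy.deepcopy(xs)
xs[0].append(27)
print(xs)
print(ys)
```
[[3, 3, 27], [1, 5, 2]]
[[3, 3], [1, 5, 2]]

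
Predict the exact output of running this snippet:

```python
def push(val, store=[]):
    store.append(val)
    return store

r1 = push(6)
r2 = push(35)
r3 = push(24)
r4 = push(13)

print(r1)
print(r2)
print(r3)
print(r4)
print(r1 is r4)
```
[6, 35, 24, 13]
[6, 35, 24, 13]
[6, 35, 24, 13]
[6, 35, 24, 13]
True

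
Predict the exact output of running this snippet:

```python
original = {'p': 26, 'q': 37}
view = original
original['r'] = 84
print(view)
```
{'p': 26, 'q': 37, 'r': 84}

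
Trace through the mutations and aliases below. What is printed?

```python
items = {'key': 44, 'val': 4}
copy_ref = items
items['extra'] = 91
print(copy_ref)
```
{'key': 44, 'val': 4, 'extra': 91}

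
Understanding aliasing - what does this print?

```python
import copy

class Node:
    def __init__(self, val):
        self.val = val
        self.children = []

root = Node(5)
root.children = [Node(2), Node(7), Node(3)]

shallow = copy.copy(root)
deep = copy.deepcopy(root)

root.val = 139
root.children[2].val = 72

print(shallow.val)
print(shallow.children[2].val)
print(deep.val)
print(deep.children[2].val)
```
5
72
5
3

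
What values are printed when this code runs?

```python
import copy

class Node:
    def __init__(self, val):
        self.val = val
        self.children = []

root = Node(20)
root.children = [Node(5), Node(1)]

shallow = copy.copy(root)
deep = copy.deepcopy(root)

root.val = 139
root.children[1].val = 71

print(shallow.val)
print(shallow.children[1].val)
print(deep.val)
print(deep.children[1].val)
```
20
71
20
1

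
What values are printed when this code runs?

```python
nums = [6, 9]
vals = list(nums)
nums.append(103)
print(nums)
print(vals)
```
[6, 9, 103]
[6, 9]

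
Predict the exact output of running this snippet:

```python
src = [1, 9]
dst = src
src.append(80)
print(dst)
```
[1, 9, 80]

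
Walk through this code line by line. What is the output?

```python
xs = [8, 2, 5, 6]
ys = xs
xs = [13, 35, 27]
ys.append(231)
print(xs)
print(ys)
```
[13, 35, 27]
[8, 2, 5, 6, 231]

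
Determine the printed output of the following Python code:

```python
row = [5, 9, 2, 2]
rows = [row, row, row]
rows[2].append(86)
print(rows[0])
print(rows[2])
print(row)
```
[5, 9, 2, 2, 86]
[5, 9, 2, 2, 86]
[5, 9, 2, 2, 86]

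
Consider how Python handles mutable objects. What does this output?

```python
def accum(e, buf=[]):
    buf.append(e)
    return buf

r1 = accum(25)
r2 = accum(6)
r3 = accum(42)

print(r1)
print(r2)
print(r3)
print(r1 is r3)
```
[25, 6, 42]
[25, 6, 42]
[25, 6, 42]
True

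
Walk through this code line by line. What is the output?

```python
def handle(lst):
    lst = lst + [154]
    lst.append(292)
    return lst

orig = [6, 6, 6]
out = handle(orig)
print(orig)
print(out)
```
[6, 6, 6]
[6, 6, 6, 154, 292]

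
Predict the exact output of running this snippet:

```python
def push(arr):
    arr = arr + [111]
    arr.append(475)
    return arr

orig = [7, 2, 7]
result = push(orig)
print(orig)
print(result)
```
[7, 2, 7]
[7, 2, 7, 111, 475]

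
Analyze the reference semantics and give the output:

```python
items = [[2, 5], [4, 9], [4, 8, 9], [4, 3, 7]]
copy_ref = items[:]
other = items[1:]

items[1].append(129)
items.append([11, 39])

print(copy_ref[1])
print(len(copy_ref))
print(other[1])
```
[4, 9, 129]
4
[4, 8, 9]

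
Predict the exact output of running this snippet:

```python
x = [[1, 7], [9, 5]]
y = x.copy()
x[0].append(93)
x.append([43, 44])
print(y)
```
[[1, 7, 93], [9, 5]]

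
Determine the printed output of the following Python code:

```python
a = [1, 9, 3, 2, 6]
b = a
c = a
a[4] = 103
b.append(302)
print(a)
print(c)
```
[1, 9, 3, 2, 103, 302]
[1, 9, 3, 2, 103, 302]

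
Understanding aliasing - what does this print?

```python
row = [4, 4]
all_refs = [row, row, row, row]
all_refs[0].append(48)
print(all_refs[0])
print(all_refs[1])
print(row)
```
[4, 4, 48]
[4, 4, 48]
[4, 4, 48]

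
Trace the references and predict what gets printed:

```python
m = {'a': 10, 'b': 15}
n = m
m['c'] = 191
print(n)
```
{'a': 10, 'b': 15, 'c': 191}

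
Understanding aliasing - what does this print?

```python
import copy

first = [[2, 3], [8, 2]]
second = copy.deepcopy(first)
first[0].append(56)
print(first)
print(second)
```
[[2, 3, 56], [8, 2]]
[[2, 3], [8, 2]]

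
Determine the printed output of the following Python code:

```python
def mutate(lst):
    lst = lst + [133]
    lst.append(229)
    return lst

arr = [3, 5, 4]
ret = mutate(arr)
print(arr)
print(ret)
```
[3, 5, 4]
[3, 5, 4, 133, 229]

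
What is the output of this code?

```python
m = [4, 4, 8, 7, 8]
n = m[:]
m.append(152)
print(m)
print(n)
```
[4, 4, 8, 7, 8, 152]
[4, 4, 8, 7, 8]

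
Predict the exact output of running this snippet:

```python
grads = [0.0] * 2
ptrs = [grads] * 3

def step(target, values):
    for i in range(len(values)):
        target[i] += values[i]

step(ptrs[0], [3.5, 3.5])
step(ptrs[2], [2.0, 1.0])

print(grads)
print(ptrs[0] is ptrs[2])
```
[5.5, 4.5]
True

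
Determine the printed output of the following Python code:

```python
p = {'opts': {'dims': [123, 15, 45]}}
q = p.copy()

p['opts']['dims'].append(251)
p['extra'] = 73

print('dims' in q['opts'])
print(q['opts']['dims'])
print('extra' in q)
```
True
[123, 15, 45, 251]
False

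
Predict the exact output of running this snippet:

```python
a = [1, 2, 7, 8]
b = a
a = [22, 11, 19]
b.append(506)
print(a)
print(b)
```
[22, 11, 19]
[1, 2, 7, 8, 506]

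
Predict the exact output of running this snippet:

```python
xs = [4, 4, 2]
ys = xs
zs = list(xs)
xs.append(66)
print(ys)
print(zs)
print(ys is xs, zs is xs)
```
[4, 4, 2, 66]
[4, 4, 2]
True False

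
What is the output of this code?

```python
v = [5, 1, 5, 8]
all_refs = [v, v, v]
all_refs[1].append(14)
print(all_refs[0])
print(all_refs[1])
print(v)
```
[5, 1, 5, 8, 14]
[5, 1, 5, 8, 14]
[5, 1, 5, 8, 14]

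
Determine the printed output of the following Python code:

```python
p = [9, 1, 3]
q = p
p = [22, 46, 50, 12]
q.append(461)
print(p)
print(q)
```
[22, 46, 50, 12]
[9, 1, 3, 461]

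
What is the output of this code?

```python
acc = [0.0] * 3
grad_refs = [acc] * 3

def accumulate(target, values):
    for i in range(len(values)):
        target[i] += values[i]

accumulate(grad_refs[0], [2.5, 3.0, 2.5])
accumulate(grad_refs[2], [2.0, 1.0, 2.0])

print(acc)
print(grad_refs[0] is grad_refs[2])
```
[4.5, 4.0, 4.5]
True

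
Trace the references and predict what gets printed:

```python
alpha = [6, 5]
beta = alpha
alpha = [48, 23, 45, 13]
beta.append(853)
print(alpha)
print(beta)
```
[48, 23, 45, 13]
[6, 5, 853]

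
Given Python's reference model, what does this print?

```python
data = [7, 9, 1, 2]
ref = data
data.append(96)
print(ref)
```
[7, 9, 1, 2, 96]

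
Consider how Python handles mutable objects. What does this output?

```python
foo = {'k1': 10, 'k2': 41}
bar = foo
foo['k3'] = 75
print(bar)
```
{'k1': 10, 'k2': 41, 'k3': 75}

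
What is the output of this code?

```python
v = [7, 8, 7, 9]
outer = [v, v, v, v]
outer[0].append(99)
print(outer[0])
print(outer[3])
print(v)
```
[7, 8, 7, 9, 99]
[7, 8, 7, 9, 99]
[7, 8, 7, 9, 99]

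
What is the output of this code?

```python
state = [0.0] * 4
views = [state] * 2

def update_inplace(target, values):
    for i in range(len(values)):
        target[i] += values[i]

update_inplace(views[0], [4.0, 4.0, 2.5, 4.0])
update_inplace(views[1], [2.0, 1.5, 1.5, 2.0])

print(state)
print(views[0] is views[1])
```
[6.0, 5.5, 4.0, 6.0]
True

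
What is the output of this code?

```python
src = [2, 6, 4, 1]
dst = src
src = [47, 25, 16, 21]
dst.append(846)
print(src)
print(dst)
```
[47, 25, 16, 21]
[2, 6, 4, 1, 846]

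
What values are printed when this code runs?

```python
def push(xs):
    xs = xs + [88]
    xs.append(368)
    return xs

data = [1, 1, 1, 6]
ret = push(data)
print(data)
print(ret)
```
[1, 1, 1, 6]
[1, 1, 1, 6, 88, 368]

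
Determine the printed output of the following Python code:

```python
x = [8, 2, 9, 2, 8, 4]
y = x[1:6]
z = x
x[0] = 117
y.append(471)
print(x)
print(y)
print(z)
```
[117, 2, 9, 2, 8, 4]
[2, 9, 2, 8, 4, 471]
[117, 2, 9, 2, 8, 4]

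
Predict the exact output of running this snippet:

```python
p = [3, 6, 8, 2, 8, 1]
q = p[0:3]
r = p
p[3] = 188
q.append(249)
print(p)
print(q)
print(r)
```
[3, 6, 8, 188, 8, 1]
[3, 6, 8, 249]
[3, 6, 8, 188, 8, 1]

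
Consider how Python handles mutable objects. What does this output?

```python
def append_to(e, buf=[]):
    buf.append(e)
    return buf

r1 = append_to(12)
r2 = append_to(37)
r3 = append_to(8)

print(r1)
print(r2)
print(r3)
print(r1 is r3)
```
[12, 37, 8]
[12, 37, 8]
[12, 37, 8]
True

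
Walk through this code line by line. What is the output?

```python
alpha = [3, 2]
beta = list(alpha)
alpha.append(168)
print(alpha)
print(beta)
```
[3, 2, 168]
[3, 2]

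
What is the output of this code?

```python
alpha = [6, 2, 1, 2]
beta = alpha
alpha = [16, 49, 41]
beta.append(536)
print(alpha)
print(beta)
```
[16, 49, 41]
[6, 2, 1, 2, 536]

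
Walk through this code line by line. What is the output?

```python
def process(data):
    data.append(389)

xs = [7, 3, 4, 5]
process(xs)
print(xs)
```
[7, 3, 4, 5, 389]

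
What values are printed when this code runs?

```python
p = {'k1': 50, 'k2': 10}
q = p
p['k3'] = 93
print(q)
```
{'k1': 50, 'k2': 10, 'k3': 93}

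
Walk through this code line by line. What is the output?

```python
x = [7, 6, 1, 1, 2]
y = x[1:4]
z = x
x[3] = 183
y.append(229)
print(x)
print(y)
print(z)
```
[7, 6, 1, 183, 2]
[6, 1, 1, 229]
[7, 6, 1, 183, 2]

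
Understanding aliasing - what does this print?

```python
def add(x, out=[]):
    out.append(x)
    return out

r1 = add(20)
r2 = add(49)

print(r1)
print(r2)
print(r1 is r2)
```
[20, 49]
[20, 49]
True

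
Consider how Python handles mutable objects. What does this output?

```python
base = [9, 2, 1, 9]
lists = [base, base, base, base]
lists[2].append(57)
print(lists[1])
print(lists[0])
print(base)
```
[9, 2, 1, 9, 57]
[9, 2, 1, 9, 57]
[9, 2, 1, 9, 57]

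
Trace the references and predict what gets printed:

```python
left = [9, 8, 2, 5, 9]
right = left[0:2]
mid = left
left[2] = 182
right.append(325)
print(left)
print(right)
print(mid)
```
[9, 8, 182, 5, 9]
[9, 8, 325]
[9, 8, 182, 5, 9]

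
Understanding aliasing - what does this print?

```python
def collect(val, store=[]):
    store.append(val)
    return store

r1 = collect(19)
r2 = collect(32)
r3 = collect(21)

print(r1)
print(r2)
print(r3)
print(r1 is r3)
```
[19, 32, 21]
[19, 32, 21]
[19, 32, 21]
True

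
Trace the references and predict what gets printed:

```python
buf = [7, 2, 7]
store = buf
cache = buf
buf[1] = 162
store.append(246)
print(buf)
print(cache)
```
[7, 162, 7, 246]
[7, 162, 7, 246]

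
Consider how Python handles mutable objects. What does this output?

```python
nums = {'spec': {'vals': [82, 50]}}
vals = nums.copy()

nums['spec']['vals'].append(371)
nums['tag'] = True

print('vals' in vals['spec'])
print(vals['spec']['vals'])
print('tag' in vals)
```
True
[82, 50, 371]
False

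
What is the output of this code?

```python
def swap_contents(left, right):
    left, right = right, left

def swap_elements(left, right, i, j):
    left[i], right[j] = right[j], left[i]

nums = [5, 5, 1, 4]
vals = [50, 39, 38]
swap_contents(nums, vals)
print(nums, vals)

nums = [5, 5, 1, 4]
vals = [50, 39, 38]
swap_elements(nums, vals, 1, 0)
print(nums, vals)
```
[5, 5, 1, 4] [50, 39, 38]
[5, 50, 1, 4] [5, 39, 38]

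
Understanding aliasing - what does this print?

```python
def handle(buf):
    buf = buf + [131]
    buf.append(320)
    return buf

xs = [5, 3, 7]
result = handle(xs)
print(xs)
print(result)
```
[5, 3, 7]
[5, 3, 7, 131, 320]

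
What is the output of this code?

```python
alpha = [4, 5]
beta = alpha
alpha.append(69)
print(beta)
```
[4, 5, 69]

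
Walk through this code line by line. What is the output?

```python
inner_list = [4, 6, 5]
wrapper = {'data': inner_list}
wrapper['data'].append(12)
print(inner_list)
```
[4, 6, 5, 12]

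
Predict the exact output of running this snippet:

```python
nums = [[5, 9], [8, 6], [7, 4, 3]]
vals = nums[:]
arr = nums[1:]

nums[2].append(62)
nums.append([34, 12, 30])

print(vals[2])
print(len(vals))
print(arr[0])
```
[7, 4, 3, 62]
3
[8, 6]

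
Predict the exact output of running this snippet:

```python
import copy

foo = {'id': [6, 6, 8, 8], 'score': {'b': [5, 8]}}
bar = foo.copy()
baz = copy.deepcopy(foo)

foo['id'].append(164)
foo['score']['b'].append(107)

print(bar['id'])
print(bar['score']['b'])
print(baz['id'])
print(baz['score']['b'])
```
[6, 6, 8, 8, 164]
[5, 8, 107]
[6, 6, 8, 8]
[5, 8]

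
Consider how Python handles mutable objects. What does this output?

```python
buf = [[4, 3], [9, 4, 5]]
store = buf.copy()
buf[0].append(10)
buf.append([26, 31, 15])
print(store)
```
[[4, 3, 10], [9, 4, 5]]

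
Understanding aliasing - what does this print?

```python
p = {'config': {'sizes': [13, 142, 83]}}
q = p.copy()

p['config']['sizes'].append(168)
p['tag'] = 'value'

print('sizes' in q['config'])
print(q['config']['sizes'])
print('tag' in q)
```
True
[13, 142, 83, 168]
False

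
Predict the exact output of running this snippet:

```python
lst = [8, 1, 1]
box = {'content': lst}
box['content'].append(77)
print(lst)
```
[8, 1, 1, 77]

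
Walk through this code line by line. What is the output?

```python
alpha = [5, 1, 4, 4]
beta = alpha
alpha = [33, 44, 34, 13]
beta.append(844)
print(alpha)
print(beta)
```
[33, 44, 34, 13]
[5, 1, 4, 4, 844]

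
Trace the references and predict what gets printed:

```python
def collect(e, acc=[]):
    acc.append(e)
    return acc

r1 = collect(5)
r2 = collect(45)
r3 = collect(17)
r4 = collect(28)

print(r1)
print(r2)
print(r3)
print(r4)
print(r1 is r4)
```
[5, 45, 17, 28]
[5, 45, 17, 28]
[5, 45, 17, 28]
[5, 45, 17, 28]
True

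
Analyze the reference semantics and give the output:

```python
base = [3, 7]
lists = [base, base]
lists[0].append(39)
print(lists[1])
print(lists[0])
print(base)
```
[3, 7, 39]
[3, 7, 39]
[3, 7, 39]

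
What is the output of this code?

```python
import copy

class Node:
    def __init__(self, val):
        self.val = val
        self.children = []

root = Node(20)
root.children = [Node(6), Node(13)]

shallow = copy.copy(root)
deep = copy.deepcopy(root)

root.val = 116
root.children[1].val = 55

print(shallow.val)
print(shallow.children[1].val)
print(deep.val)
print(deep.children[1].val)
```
20
55
20
13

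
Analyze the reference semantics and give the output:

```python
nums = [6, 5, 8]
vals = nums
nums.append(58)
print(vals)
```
[6, 5, 8, 58]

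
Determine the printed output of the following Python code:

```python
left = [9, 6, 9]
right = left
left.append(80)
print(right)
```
[9, 6, 9, 80]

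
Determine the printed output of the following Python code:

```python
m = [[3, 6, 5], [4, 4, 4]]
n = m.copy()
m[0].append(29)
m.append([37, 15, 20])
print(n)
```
[[3, 6, 5, 29], [4, 4, 4]]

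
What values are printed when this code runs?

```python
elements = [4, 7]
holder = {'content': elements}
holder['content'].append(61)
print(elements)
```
[4, 7, 61]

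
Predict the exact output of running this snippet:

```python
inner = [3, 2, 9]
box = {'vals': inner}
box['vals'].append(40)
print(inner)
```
[3, 2, 9, 40]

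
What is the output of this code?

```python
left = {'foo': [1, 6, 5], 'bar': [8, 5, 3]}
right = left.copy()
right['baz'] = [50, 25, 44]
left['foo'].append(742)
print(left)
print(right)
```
{'foo': [1, 6, 5, 742], 'bar': [8, 5, 3]}
{'foo': [1, 6, 5, 742], 'bar': [8, 5, 3], 'baz': [50, 25, 44]}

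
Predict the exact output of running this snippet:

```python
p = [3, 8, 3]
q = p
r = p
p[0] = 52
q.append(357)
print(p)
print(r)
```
[52, 8, 3, 357]
[52, 8, 3, 357]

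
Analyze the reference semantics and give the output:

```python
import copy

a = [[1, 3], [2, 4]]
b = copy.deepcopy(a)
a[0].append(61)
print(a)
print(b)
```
[[1, 3, 61], [2, 4]]
[[1, 3], [2, 4]]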